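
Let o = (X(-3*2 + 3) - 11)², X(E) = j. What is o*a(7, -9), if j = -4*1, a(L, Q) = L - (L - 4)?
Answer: 900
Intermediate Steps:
a(L, Q) = 4 (a(L, Q) = L - (-4 + L) = L + (4 - L) = 4)
j = -4
X(E) = -4
o = 225 (o = (-4 - 11)² = (-15)² = 225)
o*a(7, -9) = 225*4 = 900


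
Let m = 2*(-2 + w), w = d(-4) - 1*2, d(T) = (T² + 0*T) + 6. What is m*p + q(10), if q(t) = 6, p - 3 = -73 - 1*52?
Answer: -4386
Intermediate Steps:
d(T) = 6 + T² (d(T) = (T² + 0) + 6 = T² + 6 = 6 + T²)
p = -122 (p = 3 + (-73 - 1*52) = 3 + (-73 - 52) = 3 - 125 = -122)
w = 20 (w = (6 + (-4)²) - 1*2 = (6 + 16) - 2 = 22 - 2 = 20)
m = 36 (m = 2*(-2 + 20) = 2*18 = 36)
m*p + q(10) = 36*(-122) + 6 = -4392 + 6 = -4386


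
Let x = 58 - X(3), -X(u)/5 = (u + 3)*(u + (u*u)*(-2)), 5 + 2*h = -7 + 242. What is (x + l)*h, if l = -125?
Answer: -59455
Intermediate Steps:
h = 115 (h = -5/2 + (-7 + 242)/2 = -5/2 + (½)*235 = -5/2 + 235/2 = 115)
X(u) = -5*(3 + u)*(u - 2*u²) (X(u) = -5*(u + 3)*(u + (u*u)*(-2)) = -5*(3 + u)*(u + u²*(-2)) = -5*(3 + u)*(u - 2*u²))
x = -392 (x = 58 - 5*3*(-3 + 2*3² + 5*3) = 58 - 5*3*(-3 + 2*9 + 15) = 58 - 5*3*(-3 + 18 + 15) = 58 - 5*3*30 = 58 - 1*450 = 58 - 450 = -392)
(x + l)*h = (-392 - 125)*115 = -517*115 = -59455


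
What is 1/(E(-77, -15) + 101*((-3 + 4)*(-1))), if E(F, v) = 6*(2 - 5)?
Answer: -1/119 ≈ -0.0084034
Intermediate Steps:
E(F, v) = -18 (E(F, v) = 6*(-3) = -18)
1/(E(-77, -15) + 101*((-3 + 4)*(-1))) = 1/(-18 + 101*((-3 + 4)*(-1))) = 1/(-18 + 101*(1*(-1))) = 1/(-18 + 101*(-1)) = 1/(-18 - 101) = 1/(-119) = -1/119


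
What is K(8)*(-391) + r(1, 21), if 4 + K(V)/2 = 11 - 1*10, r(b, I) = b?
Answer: 2347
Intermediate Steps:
K(V) = -6 (K(V) = -8 + 2*(11 - 1*10) = -8 + 2*(11 - 10) = -8 + 2*1 = -8 + 2 = -6)
K(8)*(-391) + r(1, 21) = -6*(-391) + 1 = 2346 + 1 = 2347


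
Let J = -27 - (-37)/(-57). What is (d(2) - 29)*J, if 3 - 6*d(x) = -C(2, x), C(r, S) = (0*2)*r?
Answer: 788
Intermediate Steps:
C(r, S) = 0 (C(r, S) = 0*r = 0)
d(x) = ½ (d(x) = ½ - (-1)*0/6 = ½ - ⅙*0 = ½ + 0 = ½)
J = -1576/57 (J = -27 - (-37)*(-1)/57 = -27 - 1*37/57 = -27 - 37/57 = -1576/57 ≈ -27.649)
(d(2) - 29)*J = (½ - 29)*(-1576/57) = -57/2*(-1576/57) = 788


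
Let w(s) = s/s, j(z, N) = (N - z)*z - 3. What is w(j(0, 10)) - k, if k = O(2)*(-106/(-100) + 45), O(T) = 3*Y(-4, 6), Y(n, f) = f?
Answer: -20702/25 ≈ -828.08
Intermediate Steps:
O(T) = 18 (O(T) = 3*6 = 18)
j(z, N) = -3 + z*(N - z) (j(z, N) = z*(N - z) - 3 = -3 + z*(N - z))
k = 20727/25 (k = 18*(-106/(-100) + 45) = 18*(-106*(-1/100) + 45) = 18*(53/50 + 45) = 18*(2303/50) = 20727/25 ≈ 829.08)
w(s) = 1
w(j(0, 10)) - k = 1 - 1*20727/25 = 1 - 20727/25 = -20702/25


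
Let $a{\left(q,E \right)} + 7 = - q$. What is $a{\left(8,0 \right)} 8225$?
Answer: $-123375$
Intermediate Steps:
$a{\left(q,E \right)} = -7 - q$
$a{\left(8,0 \right)} 8225 = \left(-7 - 8\right) 8225 = \left(-15\right) 8225 = -123375$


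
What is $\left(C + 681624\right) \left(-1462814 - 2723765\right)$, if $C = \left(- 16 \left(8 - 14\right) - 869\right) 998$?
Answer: $376080391570$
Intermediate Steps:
$C = -771454$ ($C = \left(\left(-16\right) \left(-6\right) - 869\right) 998 = \left(96 - 869\right) 998 = \left(-773\right) 998 = -771454$)
$\left(C + 681624\right) \left(-1462814 - 2723765\right) = \left(-771454 + 681624\right) \left(-1462814 - 2723765\right) = \left(-89830\right) \left(-4186579\right) = 376080391570$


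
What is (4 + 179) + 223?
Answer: 406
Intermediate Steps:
(4 + 179) + 223 = 183 + 223 = 406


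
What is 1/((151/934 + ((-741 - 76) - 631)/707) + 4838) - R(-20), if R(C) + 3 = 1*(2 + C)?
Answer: 67063521287/3193469569 ≈ 21.000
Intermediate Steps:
R(C) = -1 + C (R(C) = -3 + 1*(2 + C) = -3 + (2 + C) = -1 + C)
1/((151/934 + ((-741 - 76) - 631)/707) + 4838) - R(-20) = 1/((151/934 + ((-741 - 76) - 631)/707) + 4838) - (-1 - 20) = 1/((151*(1/934) + (-817 - 631)*(1/707)) + 4838) - 1*(-21) = 1/((151/934 - 1448*1/707) + 4838) + 21 = 1/((151/934 - 1448/707) + 4838) + 21 = 1/(-1245675/660338 + 4838) + 21 = 1/(3193469569/660338) + 21 = 660338/3193469569 + 21 = 67063521287/3193469569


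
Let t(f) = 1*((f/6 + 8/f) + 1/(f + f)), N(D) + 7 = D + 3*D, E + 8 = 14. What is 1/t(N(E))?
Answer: 3/10 ≈ 0.30000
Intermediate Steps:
E = 6 (E = -8 + 14 = 6)
N(D) = -7 + 4*D (N(D) = -7 + (D + 3*D) = -7 + 4*D)
t(f) = f/6 + 17/(2*f) (t(f) = 1*((f*(⅙) + 8/f) + 1/(2*f)) = 1*((f/6 + 8/f) + 1/(2*f)) = 1*((8/f + f/6) + 1/(2*f)) = 1*(f/6 + 17/(2*f)) = f/6 + 17/(2*f))
1/t(N(E)) = 1/((51 + (-7 + 4*6)²)/(6*(-7 + 4*6))) = 1/((51 + (-7 + 24)²)/(6*(-7 + 24))) = 1/((⅙)*(51 + 17²)/17) = 1/((⅙)*(1/17)*(51 + 289)) = 1/((⅙)*(1/17)*340) = 1/(10/3) = 3/10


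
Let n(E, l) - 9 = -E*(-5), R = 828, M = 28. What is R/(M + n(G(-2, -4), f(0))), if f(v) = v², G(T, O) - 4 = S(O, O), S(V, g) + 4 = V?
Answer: 828/17 ≈ 48.706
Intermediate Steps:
S(V, g) = -4 + V
G(T, O) = O (G(T, O) = 4 + (-4 + O) = O)
n(E, l) = 9 + 5*E (n(E, l) = 9 - E*(-5) = 9 + 5*E)
R/(M + n(G(-2, -4), f(0))) = 828/(28 + (9 + 5*(-4))) = 828/(28 + (9 - 20)) = 828/(28 - 11) = 828/17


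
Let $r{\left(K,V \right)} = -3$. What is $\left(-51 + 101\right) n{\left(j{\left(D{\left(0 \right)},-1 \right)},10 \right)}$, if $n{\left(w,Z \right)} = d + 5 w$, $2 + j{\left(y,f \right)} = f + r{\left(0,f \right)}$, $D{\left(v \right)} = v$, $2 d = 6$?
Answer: $-1350$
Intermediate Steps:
$d = 3$ ($d = \frac{1}{2} \cdot 6 = 3$)
$j{\left(y,f \right)} = -5 + f$ ($j{\left(y,f \right)} = -2 + \left(f - 3\right) = -2 + \left(-3 + f\right) = -5 + f$)
$n{\left(w,Z \right)} = 3 + 5 w$
$\left(-51 + 101\right) n{\left(j{\left(D{\left(0 \right)},-1 \right)},10 \right)} = \left(-51 + 101\right) \left(3 + 5 \left(-5 - 1\right)\right) = 50 \left(3 + 5 \left(-6\right)\right) = 50 \left(3 - 30\right) = 50 \left(-27\right) = -1350$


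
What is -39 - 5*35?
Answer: -214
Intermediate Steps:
-39 - 5*35 = -39 - 175 = -214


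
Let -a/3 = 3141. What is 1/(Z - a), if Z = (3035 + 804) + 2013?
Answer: 1/15275 ≈ 6.5466e-5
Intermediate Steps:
a = -9423 (a = -3*3141 = -9423)
Z = 5852 (Z = 3839 + 2013 = 5852)
1/(Z - a) = 1/(5852 - 1*(-9423)) = 1/(5852 + 9423) = 1/15275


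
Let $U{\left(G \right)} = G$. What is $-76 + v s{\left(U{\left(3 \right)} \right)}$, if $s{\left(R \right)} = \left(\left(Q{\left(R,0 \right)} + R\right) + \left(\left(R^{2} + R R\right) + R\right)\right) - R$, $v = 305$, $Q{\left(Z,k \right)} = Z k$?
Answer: $6329$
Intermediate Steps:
$s{\left(R \right)} = R + 2 R^{2}$ ($s{\left(R \right)} = \left(\left(R 0 + R\right) + \left(\left(R^{2} + R R\right) + R\right)\right) - R = \left(\left(0 + R\right) + \left(\left(R^{2} + R^{2}\right) + R\right)\right) - R = \left(R + \left(2 R^{2} + R\right)\right) - R = \left(R + \left(R + 2 R^{2}\right)\right) - R = \left(2 R + 2 R^{2}\right) - R = R + 2 R^{2}$)
$-76 + v s{\left(U{\left(3 \right)} \right)} = -76 + 305 \cdot 3 \left(1 + 2 \cdot 3\right) = -76 + 305 \cdot 3 \left(1 + 6\right) = -76 + 305 \cdot 3 \cdot 7 = -76 + 305 \cdot 21 = -76 + 6405 = 6329$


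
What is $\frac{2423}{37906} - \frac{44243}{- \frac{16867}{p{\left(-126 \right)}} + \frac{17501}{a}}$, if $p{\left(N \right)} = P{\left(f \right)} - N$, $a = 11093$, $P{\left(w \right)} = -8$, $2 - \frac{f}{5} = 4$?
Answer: $\frac{2195696131030891}{7014145685778} \approx 313.04$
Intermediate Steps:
$f = -10$ ($f = 10 - 20 = -10$)
$p{\left(N \right)} = -8 - N$
$\frac{2423}{37906} - \frac{44243}{- \frac{16867}{p{\left(-126 \right)}} + \frac{17501}{a}} = \frac{2423}{37906} - \frac{44243}{- \frac{16867}{-8 - -126} + \frac{17501}{11093}} = 2423 \cdot \frac{1}{37906} - \frac{44243}{- \frac{16867}{-8 + 126} + 17501 \cdot \frac{1}{11093}} = \frac{2423}{37906} - \frac{44243}{- \frac{16867}{118} + \frac{17501}{11093}} = \frac{2423}{37906} - \frac{44243}{- \frac{185040513}{1308974}} = \frac{2423}{37906} - - \frac{57912936682}{185040513} = \frac{2423}{37906} + \frac{57912936682}{185040513} = \frac{2195696131030891}{7014145685778}$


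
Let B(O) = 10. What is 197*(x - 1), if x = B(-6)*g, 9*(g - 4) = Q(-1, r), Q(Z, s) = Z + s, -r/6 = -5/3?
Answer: 9653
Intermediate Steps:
r = 10 (r = -(-30)/3 = -6*(-5/3) = 10)
g = 5 (g = 4 + (-1 + 10)/9 = 4 + (⅑)*9 = 4 + 1 = 5)
x = 50 (x = 10*5 = 50)
197*(x - 1) = 197*(50 - 1) = 197*49 = 9653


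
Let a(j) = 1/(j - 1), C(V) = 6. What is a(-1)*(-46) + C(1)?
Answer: 29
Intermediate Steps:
a(j) = 1/(-1 + j)
a(-1)*(-46) + C(1) = -46/(-1 - 1) + 6 = -46/(-2) + 6 = -½*(-46) + 6 = 23 + 6 = 29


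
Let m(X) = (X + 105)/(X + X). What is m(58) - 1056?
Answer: -122333/116 ≈ -1054.6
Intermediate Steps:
m(X) = (105 + X)/(2*X) (m(X) = (105 + X)/((2*X)) = (105 + X)*(1/(2*X)) = (105 + X)/(2*X))
m(58) - 1056 = (½)*(105 + 58)/58 - 1056 = (½)*(1/58)*163 - 1056 = 163/116 - 1056 = -122333/116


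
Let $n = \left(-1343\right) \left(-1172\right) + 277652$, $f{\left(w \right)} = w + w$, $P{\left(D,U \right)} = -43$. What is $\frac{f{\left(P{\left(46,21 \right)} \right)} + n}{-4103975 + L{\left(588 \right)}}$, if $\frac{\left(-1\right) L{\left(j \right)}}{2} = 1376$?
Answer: $- \frac{1851562}{4106727} \approx -0.45086$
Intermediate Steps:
$f{\left(w \right)} = 2 w$
$n = 1851648$ ($n = 1573996 + 277652 = 1851648$)
$L{\left(j \right)} = -2752$ ($L{\left(j \right)} = \left(-2\right) 1376 = -2752$)
$\frac{f{\left(P{\left(46,21 \right)} \right)} + n}{-4103975 + L{\left(588 \right)}} = \frac{2 \left(-43\right) + 1851648}{-4103975 - 2752} = \frac{-86 + 1851648}{-4106727} = 1851562 \left(- \frac{1}{4106727}\right) = - \frac{1851562}{4106727}$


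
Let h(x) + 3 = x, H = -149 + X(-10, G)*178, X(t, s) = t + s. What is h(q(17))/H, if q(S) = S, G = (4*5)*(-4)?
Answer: -14/16169 ≈ -0.00086585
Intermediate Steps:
G = -80 (G = 20*(-4) = -80)
X(t, s) = s + t
H = -16169 (H = -149 + (-80 - 10)*178 = -149 - 90*178 = -149 - 16020 = -16169)
h(x) = -3 + x
h(q(17))/H = (-3 + 17)/(-16169) = 14*(-1/16169) = -14/16169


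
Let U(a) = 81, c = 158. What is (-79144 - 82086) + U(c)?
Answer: -161149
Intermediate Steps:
(-79144 - 82086) + U(c) = (-79144 - 82086) + 81 = -161230 + 81 = -161149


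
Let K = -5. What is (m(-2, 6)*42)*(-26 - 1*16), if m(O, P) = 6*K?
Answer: 52920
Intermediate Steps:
m(O, P) = -30 (m(O, P) = 6*(-5) = -30)
(m(-2, 6)*42)*(-26 - 1*16) = (-30*42)*(-26 - 1*16) = -1260*(-26 - 16) = -1260*(-42) = 52920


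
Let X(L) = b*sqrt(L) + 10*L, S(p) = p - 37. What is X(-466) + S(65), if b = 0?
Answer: -4632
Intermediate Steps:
S(p) = -37 + p
X(L) = 10*L (X(L) = 0*sqrt(L) + 10*L = 0 + 10*L = 10*L)
X(-466) + S(65) = 10*(-466) + (-37 + 65) = -4660 + 28 = -4632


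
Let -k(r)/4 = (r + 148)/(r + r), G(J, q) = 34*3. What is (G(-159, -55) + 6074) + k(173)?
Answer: 1067806/173 ≈ 6172.3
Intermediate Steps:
G(J, q) = 102
k(r) = -2*(148 + r)/r (k(r) = -4*(r + 148)/(r + r) = -4*(148 + r)/(2*r) = -4*(148 + r)*1/(2*r) = -2*(148 + r)/r)
(G(-159, -55) + 6074) + k(173) = (102 + 6074) + (-2 - 296/173) = 6176 + (-2 - 296*1/173) = 6176 + (-2 - 296/173) = 6176 - 642/173 = 1067806/173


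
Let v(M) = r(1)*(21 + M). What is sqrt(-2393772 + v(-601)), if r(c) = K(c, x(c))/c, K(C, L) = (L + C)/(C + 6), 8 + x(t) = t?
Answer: 6*I*sqrt(3257513)/7 ≈ 1547.0*I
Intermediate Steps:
x(t) = -8 + t
K(C, L) = (C + L)/(6 + C)
r(c) = (-8 + 2*c)/(c*(6 + c)) (r(c) = ((c + (-8 + c))/(6 + c))/c = ((-8 + 2*c)/(6 + c))/c = (-8 + 2*c)/(c*(6 + c)))
v(M) = -18 - 6*M/7 (v(M) = (2*(-4 + 1)/(1*(6 + 1)))*(21 + M) = (2*1*(-3)/7)*(21 + M) = (2*1*(1/7)*(-3))*(21 + M) = -6*(21 + M)/7 = -18 - 6*M/7)
sqrt(-2393772 + v(-601)) = sqrt(-2393772 + (-18 - 6/7*(-601))) = sqrt(-2393772 + (-18 + 3606/7)) = sqrt(-2393772 + 3480/7) = sqrt(-16752924/7) = 6*I*sqrt(3257513)/7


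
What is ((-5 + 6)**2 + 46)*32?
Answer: 1504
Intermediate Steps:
((-5 + 6)**2 + 46)*32 = (1**2 + 46)*32 = (1 + 46)*32 = 47*32 = 1504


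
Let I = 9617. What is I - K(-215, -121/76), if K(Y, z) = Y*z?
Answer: 704877/76 ≈ 9274.7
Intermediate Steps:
I - K(-215, -121/76) = 9617 - (-215)*(-121/76) = 9617 - (-215)*(-121*1/76) = 9617 - (-215)*(-121)/76 = 9617 - 1*26015/76 = 9617 - 26015/76 = 704877/76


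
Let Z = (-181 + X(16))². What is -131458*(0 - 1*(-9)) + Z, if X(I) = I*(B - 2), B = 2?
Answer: -1150361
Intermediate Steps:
X(I) = 0 (X(I) = I*(2 - 2) = I*0 = 0)
Z = 32761 (Z = (-181 + 0)² = (-181)² = 32761)
-131458*(0 - 1*(-9)) + Z = -131458*(0 - 1*(-9)) + 32761 = -131458*(0 + 9) + 32761 = -131458*9 + 32761 = -1183122 + 32761 = -1150361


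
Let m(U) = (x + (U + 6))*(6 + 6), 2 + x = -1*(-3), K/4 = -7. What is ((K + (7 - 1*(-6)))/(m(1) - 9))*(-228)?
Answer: 1140/29 ≈ 39.310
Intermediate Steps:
K = -28 (K = 4*(-7) = -28)
x = 1 (x = -2 - 1*(-3) = -2 + 3 = 1)
m(U) = 84 + 12*U (m(U) = (1 + (U + 6))*(6 + 6) = (1 + (6 + U))*12 = (7 + U)*12 = 84 + 12*U)
((K + (7 - 1*(-6)))/(m(1) - 9))*(-228) = ((-28 + (7 - 1*(-6)))/((84 + 12*1) - 9))*(-228) = ((-28 + (7 + 6))/((84 + 12) - 9))*(-228) = ((-28 + 13)/(96 - 9))*(-228) = -15/87*(-228) = -15*1/87*(-228) = -5/29*(-228) = 1140/29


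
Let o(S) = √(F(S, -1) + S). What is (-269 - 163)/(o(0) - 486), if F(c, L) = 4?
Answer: 108/121 ≈ 0.89256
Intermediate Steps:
o(S) = √(4 + S)
(-269 - 163)/(o(0) - 486) = (-269 - 163)/(√(4 + 0) - 486) = -432/(√4 - 486) = -432/(2 - 486) = -432/(-484) = -432*(-1/484) = 108/121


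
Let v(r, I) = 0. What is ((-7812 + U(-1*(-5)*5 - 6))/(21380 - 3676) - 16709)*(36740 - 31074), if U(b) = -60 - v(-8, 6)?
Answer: -209517353666/2213 ≈ -9.4676e+7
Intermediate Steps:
U(b) = -60 (U(b) = -60 - 1*0 = -60 + 0 = -60)
((-7812 + U(-1*(-5)*5 - 6))/(21380 - 3676) - 16709)*(36740 - 31074) = ((-7812 - 60)/(21380 - 3676) - 16709)*(36740 - 31074) = (-7872/17704 - 16709)*5666 = (-7872*1/17704 - 16709)*5666 = (-984/2213 - 16709)*5666 = -36978001/2213*5666 = -209517353666/2213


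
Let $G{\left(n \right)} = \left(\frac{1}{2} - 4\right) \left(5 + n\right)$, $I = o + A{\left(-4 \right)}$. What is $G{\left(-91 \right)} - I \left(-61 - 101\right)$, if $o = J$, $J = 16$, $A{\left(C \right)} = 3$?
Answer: $3379$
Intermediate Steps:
$o = 16$
$I = 19$ ($I = 16 + 3 = 19$)
$G{\left(n \right)} = - \frac{35}{2} - \frac{7 n}{2}$ ($G{\left(n \right)} = \left(\frac{1}{2} - 4\right) \left(5 + n\right) = - \frac{7 \left(5 + n\right)}{2} = - \frac{35}{2} - \frac{7 n}{2}$)
$G{\left(-91 \right)} - I \left(-61 - 101\right) = \left(- \frac{35}{2} - - \frac{637}{2}\right) - 19 \left(-61 - 101\right) = \left(- \frac{35}{2} + \frac{637}{2}\right) - 19 \left(-162\right) = 301 - -3078 = 301 + 3078 = 3379$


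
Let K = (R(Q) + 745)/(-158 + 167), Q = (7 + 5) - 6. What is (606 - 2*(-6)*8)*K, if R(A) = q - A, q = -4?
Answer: 57330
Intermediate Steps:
Q = 6 (Q = 12 - 6 = 6)
R(A) = -4 - A
K = 245/3 (K = ((-4 - 1*6) + 745)/(-158 + 167) = ((-4 - 6) + 745)/9 = (-10 + 745)*(⅑) = 735*(⅑) = 245/3 ≈ 81.667)
(606 - 2*(-6)*8)*K = (606 - 2*(-6)*8)*(245/3) = (606 + 12*8)*(245/3) = (606 + 96)*(245/3) = 702*(245/3) = 57330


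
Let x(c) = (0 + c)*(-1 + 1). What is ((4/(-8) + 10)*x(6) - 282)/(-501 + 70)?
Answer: 282/431 ≈ 0.65429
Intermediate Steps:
x(c) = 0 (x(c) = c*0 = 0)
((4/(-8) + 10)*x(6) - 282)/(-501 + 70) = ((4/(-8) + 10)*0 - 282)/(-501 + 70) = ((4*(-1/8) + 10)*0 - 282)/(-431) = ((-1/2 + 10)*0 - 282)*(-1/431) = ((19/2)*0 - 282)*(-1/431) = (0 - 282)*(-1/431) = -282*(-1/431) = 282/431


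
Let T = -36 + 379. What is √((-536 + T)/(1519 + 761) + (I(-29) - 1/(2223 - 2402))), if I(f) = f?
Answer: I*√1210866226410/204060 ≈ 5.3925*I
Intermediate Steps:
T = 343
√((-536 + T)/(1519 + 761) + (I(-29) - 1/(2223 - 2402))) = √((-536 + 343)/(1519 + 761) + (-29 - 1/(2223 - 2402))) = √(-193/2280 + (-29 - 1/(-179))) = √(-193*1/2280 + (-29 - 1*(-1/179))) = √(-193/2280 + (-29 + 1/179)) = √(-193/2280 - 5190/179) = √(-11867747/408120) = I*√1210866226410/204060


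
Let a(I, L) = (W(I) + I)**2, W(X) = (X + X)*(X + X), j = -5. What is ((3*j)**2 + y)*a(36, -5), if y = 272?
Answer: 13542454800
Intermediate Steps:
W(X) = 4*X**2 (W(X) = (2*X)*(2*X) = 4*X**2)
a(I, L) = (I + 4*I**2)**2 (a(I, L) = (4*I**2 + I)**2 = (I + 4*I**2)**2)
((3*j)**2 + y)*a(36, -5) = ((3*(-5))**2 + 272)*(36**2*(1 + 4*36)**2) = ((-15)**2 + 272)*(1296*(1 + 144)**2) = (225 + 272)*(1296*145**2) = 497*(1296*21025) = 497*27248400 = 13542454800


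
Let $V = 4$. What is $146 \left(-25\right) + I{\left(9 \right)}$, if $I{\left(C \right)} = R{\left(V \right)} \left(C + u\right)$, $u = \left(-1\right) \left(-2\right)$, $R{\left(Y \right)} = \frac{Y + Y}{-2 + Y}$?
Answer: $-3606$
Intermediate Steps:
$R{\left(Y \right)} = \frac{2 Y}{-2 + Y}$
$u = 2$
$I{\left(C \right)} = 8 + 4 C$ ($I{\left(C \right)} = 2 \cdot 4 \frac{1}{-2 + 4} \left(C + 2\right) = 2 \cdot 4 \cdot \frac{1}{2} \left(2 + C\right) = 4 \left(2 + C\right) = 8 + 4 C$)
$146 \left(-25\right) + I{\left(9 \right)} = 146 \left(-25\right) + \left(8 + 4 \cdot 9\right) = -3650 + \left(8 + 36\right) = -3650 + 44 = -3606$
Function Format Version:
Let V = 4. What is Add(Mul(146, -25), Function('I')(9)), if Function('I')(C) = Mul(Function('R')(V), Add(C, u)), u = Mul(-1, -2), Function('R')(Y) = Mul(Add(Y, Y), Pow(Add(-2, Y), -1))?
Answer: -3606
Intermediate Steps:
Function('R')(Y) = Mul(2, Y, Pow(Add(-2, Y), -1)) (Function('R')(Y) = Mul(Mul(2, Y), Pow(Add(-2, Y), -1)) = Mul(2, Y, Pow(Add(-2, Y), -1)))
u = 2
Function('I')(C) = Add(8, Mul(4, C)) (Function('I')(C) = Mul(Mul(2, 4, Pow(Add(-2, 4), -1)), Add(C, 2)) = Mul(Mul(2, 4, Pow(2, -1)), Add(2, C)) = Mul(Mul(2, 4, Rational(1, 2)), Add(2, C)) = Mul(4, Add(2, C)) = Add(8, Mul(4, C)))
Add(Mul(146, -25), Function('I')(9)) = Add(Mul(146, -25), Add(8, Mul(4, 9))) = Add(-3650, Add(8, 36)) = Add(-3650, 44) = -3606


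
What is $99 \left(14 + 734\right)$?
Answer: $74052$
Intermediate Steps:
$99 \left(14 + 734\right) = 99 \cdot 748 = 74052$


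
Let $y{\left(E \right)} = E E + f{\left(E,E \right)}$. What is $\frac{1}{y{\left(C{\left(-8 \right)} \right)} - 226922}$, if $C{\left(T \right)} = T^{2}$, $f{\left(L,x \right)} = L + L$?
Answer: $- \frac{1}{222698} \approx -4.4904 \cdot 10^{-6}$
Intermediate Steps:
$f{\left(L,x \right)} = 2 L$
$y{\left(E \right)} = E^{2} + 2 E$ ($y{\left(E \right)} = E E + 2 E = E^{2} + 2 E$)
$\frac{1}{y{\left(C{\left(-8 \right)} \right)} - 226922} = \frac{1}{\left(-8\right)^{2} \left(2 + \left(-8\right)^{2}\right) - 226922} = \frac{1}{64 \left(2 + 64\right) - 226922} = \frac{1}{64 \cdot 66 - 226922} = \frac{1}{4224 - 226922} = \frac{1}{-222698} = - \frac{1}{222698}$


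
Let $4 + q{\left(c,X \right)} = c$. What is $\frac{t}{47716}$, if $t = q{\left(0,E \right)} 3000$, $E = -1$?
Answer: $- \frac{3000}{11929} \approx -0.25149$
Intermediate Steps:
$q{\left(c,X \right)} = -4 + c$
$t = -12000$ ($t = \left(-4 + 0\right) 3000 = \left(-4\right) 3000 = -12000$)
$\frac{t}{47716} = - \frac{12000}{47716} = \left(-12000\right) \frac{1}{47716} = - \frac{3000}{11929}$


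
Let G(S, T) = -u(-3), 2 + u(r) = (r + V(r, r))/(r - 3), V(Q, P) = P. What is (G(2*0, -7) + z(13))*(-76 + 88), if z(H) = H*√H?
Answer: 12 + 156*√13 ≈ 574.47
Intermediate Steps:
u(r) = -2 + 2*r/(-3 + r) (u(r) = -2 + (r + r)/(r - 3) = -2 + (2*r)/(-3 + r) = -2 + 2*r/(-3 + r))
G(S, T) = 1 (G(S, T) = -6/(-3 - 3) = -6/(-6) = -6*(-1)/6 = -1*(-1) = 1)
z(H) = H^(3/2)
(G(2*0, -7) + z(13))*(-76 + 88) = (1 + 13^(3/2))*(-76 + 88) = (1 + 13*√13)*12 = 12 + 156*√13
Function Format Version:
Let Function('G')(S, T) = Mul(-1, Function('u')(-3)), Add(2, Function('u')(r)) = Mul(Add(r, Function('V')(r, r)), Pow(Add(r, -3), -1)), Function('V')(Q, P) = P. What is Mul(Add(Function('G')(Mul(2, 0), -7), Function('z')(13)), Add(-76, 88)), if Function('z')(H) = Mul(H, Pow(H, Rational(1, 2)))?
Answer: Add(12, Mul(156, Pow(13, Rational(1, 2)))) ≈ 574.47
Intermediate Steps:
Function('u')(r) = Add(-2, Mul(2, r, Pow(Add(-3, r), -1))) (Function('u')(r) = Add(-2, Mul(Add(r, r), Pow(Add(r, -3), -1))) = Add(-2, Mul(Mul(2, r), Pow(Add(-3, r), -1))) = Add(-2, Mul(2, r, Pow(Add(-3, r), -1))))
Function('G')(S, T) = 1 (Function('G')(S, T) = Mul(-1, Mul(6, Pow(Add(-3, -3), -1))) = Mul(-1, Mul(6, Pow(-6, -1))) = Mul(-1, Mul(6, Rational(-1, 6))) = Mul(-1, -1) = 1)
Function('z')(H) = Pow(H, Rational(3, 2))
Mul(Add(Function('G')(Mul(2, 0), -7), Function('z')(13)), Add(-76, 88)) = Mul(Add(1, Pow(13, Rational(3, 2))), Add(-76, 88)) = Mul(Add(1, Mul(13, Pow(13, Rational(1, 2)))), 12) = Add(12, Mul(156, Pow(13, Rational(1, 2))))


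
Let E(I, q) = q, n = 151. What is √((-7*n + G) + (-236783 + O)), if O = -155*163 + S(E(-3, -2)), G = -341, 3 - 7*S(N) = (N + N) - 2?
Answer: I*√12908791/7 ≈ 513.27*I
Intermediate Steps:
S(N) = 5/7 - 2*N/7 (S(N) = 3/7 - ((N + N) - 2)/7 = 3/7 - (2*N - 2)/7 = 3/7 - (-2 + 2*N)/7 = 3/7 + (2/7 - 2*N/7) = 5/7 - 2*N/7)
O = -176846/7 (O = -155*163 + (5/7 - 2/7*(-2)) = -25265 + (5/7 + 4/7) = -25265 + 9/7 = -176846/7 ≈ -25264.)
√((-7*n + G) + (-236783 + O)) = √((-7*151 - 341) + (-236783 - 176846/7)) = √((-1057 - 341) - 1834327/7) = √(-1398 - 1834327/7) = √(-1844113/7) = I*√12908791/7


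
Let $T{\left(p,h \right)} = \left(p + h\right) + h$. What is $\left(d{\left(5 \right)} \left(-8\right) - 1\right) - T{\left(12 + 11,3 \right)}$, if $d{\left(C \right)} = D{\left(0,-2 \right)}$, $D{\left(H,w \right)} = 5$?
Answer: $-70$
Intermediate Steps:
$d{\left(C \right)} = 5$
$T{\left(p,h \right)} = p + 2 h$ ($T{\left(p,h \right)} = \left(h + p\right) + h = p + 2 h$)
$\left(d{\left(5 \right)} \left(-8\right) - 1\right) - T{\left(12 + 11,3 \right)} = \left(5 \left(-8\right) - 1\right) - \left(\left(12 + 11\right) + 2 \cdot 3\right) = \left(-40 - 1\right) - \left(23 + 6\right) = -41 - 29 = -70$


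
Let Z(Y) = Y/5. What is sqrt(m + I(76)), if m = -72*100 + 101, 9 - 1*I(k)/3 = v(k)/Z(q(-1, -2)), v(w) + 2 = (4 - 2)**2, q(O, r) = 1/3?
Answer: I*sqrt(7162) ≈ 84.629*I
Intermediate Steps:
q(O, r) = 1/3
v(w) = 2 (v(w) = -2 + (4 - 2)**2 = -2 + 2**2 = -2 + 4 = 2)
Z(Y) = Y/5 (Z(Y) = Y*(1/5) = Y/5)
I(k) = -63 (I(k) = 27 - 6/((1/5)*(1/3)) = 27 - 6/1/15 = 27 - 6*15 = 27 - 3*30 = 27 - 90 = -63)
m = -7099 (m = -7200 + 101 = -7099)
sqrt(m + I(76)) = sqrt(-7099 - 63) = sqrt(-7162) = I*sqrt(7162)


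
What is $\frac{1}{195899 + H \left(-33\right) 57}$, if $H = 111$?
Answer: $- \frac{1}{12892} \approx -7.7568 \cdot 10^{-5}$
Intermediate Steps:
$\frac{1}{195899 + H \left(-33\right) 57} = \frac{1}{195899 + 111 \left(-33\right) 57} = \frac{1}{195899 - 208791} = \frac{1}{-12892} = - \frac{1}{12892}$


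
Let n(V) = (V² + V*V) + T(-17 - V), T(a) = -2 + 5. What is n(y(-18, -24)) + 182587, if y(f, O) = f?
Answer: 183238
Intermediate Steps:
T(a) = 3
n(V) = 3 + 2*V² (n(V) = (V² + V*V) + 3 = (V² + V²) + 3 = 2*V² + 3 = 3 + 2*V²)
n(y(-18, -24)) + 182587 = (3 + 2*(-18)²) + 182587 = (3 + 2*324) + 182587 = (3 + 648) + 182587 = 651 + 182587 = 183238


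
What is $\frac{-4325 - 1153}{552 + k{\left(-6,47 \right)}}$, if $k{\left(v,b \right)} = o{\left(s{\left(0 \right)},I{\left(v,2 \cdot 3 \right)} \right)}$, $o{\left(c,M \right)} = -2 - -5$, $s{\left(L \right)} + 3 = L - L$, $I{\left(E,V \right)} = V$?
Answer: $- \frac{1826}{185} \approx -9.8703$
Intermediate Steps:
$s{\left(L \right)} = -3$ ($s{\left(L \right)} = -3 + \left(L - L\right) = -3 + 0 = -3$)
$o{\left(c,M \right)} = 3$ ($o{\left(c,M \right)} = -2 + 5 = 3$)
$k{\left(v,b \right)} = 3$
$\frac{-4325 - 1153}{552 + k{\left(-6,47 \right)}} = \frac{-4325 - 1153}{552 + 3} = - \frac{5478}{555} = \left(-5478\right) \frac{1}{555} = - \frac{1826}{185}$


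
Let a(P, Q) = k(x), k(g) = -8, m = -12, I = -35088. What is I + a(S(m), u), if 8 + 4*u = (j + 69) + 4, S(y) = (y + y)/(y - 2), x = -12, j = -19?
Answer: -35096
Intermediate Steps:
S(y) = 2*y/(-2 + y) (S(y) = (2*y)/(-2 + y) = 2*y/(-2 + y))
u = 23/2 (u = -2 + ((-19 + 69) + 4)/4 = -2 + (50 + 4)/4 = -2 + (¼)*54 = -2 + 27/2 = 23/2 ≈ 11.500)
a(P, Q) = -8
I + a(S(m), u) = -35088 - 8 = -35096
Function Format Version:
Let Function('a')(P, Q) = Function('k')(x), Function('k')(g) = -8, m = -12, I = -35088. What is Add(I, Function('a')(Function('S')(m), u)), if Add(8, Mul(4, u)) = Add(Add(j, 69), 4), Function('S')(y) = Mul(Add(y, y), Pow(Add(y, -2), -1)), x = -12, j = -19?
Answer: -35096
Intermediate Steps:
Function('S')(y) = Mul(2, y, Pow(Add(-2, y), -1)) (Function('S')(y) = Mul(Mul(2, y), Pow(Add(-2, y), -1)) = Mul(2, y, Pow(Add(-2, y), -1)))
u = Rational(23, 2) (u = Add(-2, Mul(Rational(1, 4), Add(Add(-19, 69), 4))) = Add(-2, Mul(Rational(1, 4), Add(50, 4))) = Add(-2, Mul(Rational(1, 4), 54)) = Add(-2, Rational(27, 2)) = Rational(23, 2) ≈ 11.500)
Function('a')(P, Q) = -8
Add(I, Function('a')(Function('S')(m), u)) = Add(-35088, -8) = -35096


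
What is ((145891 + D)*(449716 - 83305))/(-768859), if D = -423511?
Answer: 14531860260/109837 ≈ 1.3230e+5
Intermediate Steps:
((145891 + D)*(449716 - 83305))/(-768859) = ((145891 - 423511)*(449716 - 83305))/(-768859) = -277620*366411*(-1/768859) = -101723021820*(-1/768859) = 14531860260/109837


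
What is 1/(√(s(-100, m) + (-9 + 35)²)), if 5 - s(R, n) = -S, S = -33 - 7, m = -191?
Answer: √641/641 ≈ 0.039498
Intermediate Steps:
S = -40
s(R, n) = -35 (s(R, n) = 5 - (-1)*(-40) = 5 - 1*40 = 5 - 40 = -35)
1/(√(s(-100, m) + (-9 + 35)²)) = 1/(√(-35 + (-9 + 35)²)) = 1/(√(-35 + 26²)) = 1/(√(-35 + 676)) = 1/(√641) = √641/641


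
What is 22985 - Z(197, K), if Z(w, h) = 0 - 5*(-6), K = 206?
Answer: 22955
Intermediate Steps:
Z(w, h) = 30 (Z(w, h) = 0 + 30 = 30)
22985 - Z(197, K) = 22985 - 1*30 = 22985 - 30 = 22955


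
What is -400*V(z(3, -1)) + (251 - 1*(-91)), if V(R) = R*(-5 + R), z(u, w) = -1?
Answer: -2058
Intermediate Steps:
-400*V(z(3, -1)) + (251 - 1*(-91)) = -(-400)*(-5 - 1) + (251 - 1*(-91)) = -(-400)*(-6) + (251 + 91) = -400*6 + 342 = -2400 + 342 = -2058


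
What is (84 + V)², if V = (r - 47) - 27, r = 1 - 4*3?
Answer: 1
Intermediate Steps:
r = -11 (r = 1 - 12 = -11)
V = -85 (V = (-11 - 47) - 27 = -58 - 27 = -85)
(84 + V)² = (84 - 85)² = (-1)² = 1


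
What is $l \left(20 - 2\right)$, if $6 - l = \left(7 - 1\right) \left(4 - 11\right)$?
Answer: $864$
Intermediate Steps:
$l = 48$ ($l = 6 - \left(7 - 1\right) \left(4 - 11\right) = 6 - 6 \left(-7\right) = 6 - -42 = 6 + 42 = 48$)
$l \left(20 - 2\right) = 48 \left(20 - 2\right) = 48 \cdot 18 = 864$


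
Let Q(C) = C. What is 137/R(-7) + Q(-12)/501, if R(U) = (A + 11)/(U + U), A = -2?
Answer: -320342/1503 ≈ -213.14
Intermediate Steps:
R(U) = 9/(2*U) (R(U) = (-2 + 11)/(U + U) = 9/((2*U)) = 9*(1/(2*U)) = 9/(2*U))
137/R(-7) + Q(-12)/501 = 137/(((9/2)/(-7))) - 12/501 = 137/(((9/2)*(-⅐))) - 12*1/501 = 137/(-9/14) - 4/167 = 137*(-14/9) - 4/167 = -1918/9 - 4/167 = -320342/1503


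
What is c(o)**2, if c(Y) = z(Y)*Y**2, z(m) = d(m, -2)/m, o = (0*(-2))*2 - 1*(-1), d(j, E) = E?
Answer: 4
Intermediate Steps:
o = 1 (o = 0*2 + 1 = 0 + 1 = 1)
z(m) = -2/m
c(Y) = -2*Y (c(Y) = (-2/Y)*Y**2 = -2*Y)
c(o)**2 = (-2*1)**2 = (-2)**2 = 4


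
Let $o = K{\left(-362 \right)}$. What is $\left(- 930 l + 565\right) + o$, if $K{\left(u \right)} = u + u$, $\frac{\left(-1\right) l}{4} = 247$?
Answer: $918681$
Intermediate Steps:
$l = -988$ ($l = \left(-4\right) 247 = -988$)
$K{\left(u \right)} = 2 u$
$o = -724$ ($o = 2 \left(-362\right) = -724$)
$\left(- 930 l + 565\right) + o = \left(\left(-930\right) \left(-988\right) + 565\right) - 724 = \left(918840 + 565\right) - 724 = 919405 - 724 = 918681$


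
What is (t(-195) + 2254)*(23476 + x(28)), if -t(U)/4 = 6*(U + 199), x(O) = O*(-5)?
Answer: 50359088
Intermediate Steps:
x(O) = -5*O
t(U) = -4776 - 24*U (t(U) = -24*(U + 199) = -24*(199 + U) = -4*(1194 + 6*U) = -4776 - 24*U)
(t(-195) + 2254)*(23476 + x(28)) = ((-4776 - 24*(-195)) + 2254)*(23476 - 5*28) = ((-4776 + 4680) + 2254)*(23476 - 140) = (-96 + 2254)*23336 = 2158*23336 = 50359088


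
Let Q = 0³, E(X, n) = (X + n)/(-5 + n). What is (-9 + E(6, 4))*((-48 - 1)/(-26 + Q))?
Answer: -931/26 ≈ -35.808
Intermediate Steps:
E(X, n) = (X + n)/(-5 + n)
Q = 0
(-9 + E(6, 4))*((-48 - 1)/(-26 + Q)) = (-9 + (6 + 4)/(-5 + 4))*((-48 - 1)/(-26 + 0)) = (-9 + 10/(-1))*(-49/(-26)) = (-9 - 1*10)*(-49*(-1/26)) = (-9 - 10)*(49/26) = -19*49/26 = -931/26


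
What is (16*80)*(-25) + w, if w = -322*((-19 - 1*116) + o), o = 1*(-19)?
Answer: 17588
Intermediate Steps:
o = -19
w = 49588 (w = -322*((-19 - 1*116) - 19) = -322*((-19 - 116) - 19) = -322*(-135 - 19) = -322*(-154) = 49588)
(16*80)*(-25) + w = (16*80)*(-25) + 49588 = 1280*(-25) + 49588 = -32000 + 49588 = 17588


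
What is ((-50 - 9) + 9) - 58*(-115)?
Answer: 6620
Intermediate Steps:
((-50 - 9) + 9) - 58*(-115) = (-59 + 9) + 6670 = -50 + 6670 = 6620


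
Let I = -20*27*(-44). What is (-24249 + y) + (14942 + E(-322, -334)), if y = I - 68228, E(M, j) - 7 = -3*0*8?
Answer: -53768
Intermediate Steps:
E(M, j) = 7 (E(M, j) = 7 - 3*0*8 = 7 + 0*8 = 7 + 0 = 7)
I = 23760 (I = -540*(-44) = 23760)
y = -44468 (y = 23760 - 68228 = -44468)
(-24249 + y) + (14942 + E(-322, -334)) = (-24249 - 44468) + (14942 + 7) = -68717 + 14949 = -53768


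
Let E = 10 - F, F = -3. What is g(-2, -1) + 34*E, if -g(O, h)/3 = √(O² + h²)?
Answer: 442 - 3*√5 ≈ 435.29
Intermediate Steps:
g(O, h) = -3*√(O² + h²)
E = 13 (E = 10 - 1*(-3) = 10 + 3 = 13)
g(-2, -1) + 34*E = -3*√((-2)² + (-1)²) + 34*13 = -3*√(4 + 1) + 442 = -3*√5 + 442 = 442 - 3*√5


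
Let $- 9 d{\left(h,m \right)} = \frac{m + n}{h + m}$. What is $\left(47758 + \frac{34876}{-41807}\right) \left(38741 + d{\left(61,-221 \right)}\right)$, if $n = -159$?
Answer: $\frac{2784568582142695}{1505052} \approx 1.8501 \cdot 10^{9}$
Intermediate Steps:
$d{\left(h,m \right)} = - \frac{-159 + m}{9 \left(h + m\right)}$ ($d{\left(h,m \right)} = - \frac{\left(m - 159\right) \frac{1}{h + m}}{9} = - \frac{\left(-159 + m\right) \frac{1}{h + m}}{9} = - \frac{\frac{1}{h + m} \left(-159 + m\right)}{9} = - \frac{-159 + m}{9 \left(h + m\right)}$)
$\left(47758 + \frac{34876}{-41807}\right) \left(38741 + d{\left(61,-221 \right)}\right) = \left(47758 + \frac{34876}{-41807}\right) \left(38741 + \frac{159 - -221}{9 \left(61 - 221\right)}\right) = \left(47758 + 34876 \left(- \frac{1}{41807}\right)\right) \left(38741 + \frac{159 + 221}{9 \left(-160\right)}\right) = \left(47758 - \frac{34876}{41807}\right) \left(38741 + \frac{1}{9} \left(- \frac{1}{160}\right) 380\right) = \frac{1996583830 \left(38741 - \frac{19}{72}\right)}{41807} = \frac{1996583830}{41807} \cdot \frac{2789333}{72} = \frac{2784568582142695}{1505052}$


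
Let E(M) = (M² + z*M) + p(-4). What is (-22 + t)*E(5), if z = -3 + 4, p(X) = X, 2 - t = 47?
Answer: -1742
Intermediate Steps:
t = -45 (t = 2 - 1*47 = 2 - 47 = -45)
z = 1
E(M) = -4 + M + M² (E(M) = (M² + 1*M) - 4 = (M² + M) - 4 = (M + M²) - 4 = -4 + M + M²)
(-22 + t)*E(5) = (-22 - 45)*(-4 + 5 + 5²) = -67*(-4 + 5 + 25) = -67*26 = -1742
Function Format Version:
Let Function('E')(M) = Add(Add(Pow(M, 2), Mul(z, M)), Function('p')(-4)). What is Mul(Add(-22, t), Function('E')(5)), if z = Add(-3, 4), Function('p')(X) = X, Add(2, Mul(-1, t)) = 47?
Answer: -1742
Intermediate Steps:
t = -45 (t = Add(2, Mul(-1, 47)) = Add(2, -47) = -45)
z = 1
Function('E')(M) = Add(-4, M, Pow(M, 2)) (Function('E')(M) = Add(Add(Pow(M, 2), Mul(1, M)), -4) = Add(Add(Pow(M, 2), M), -4) = Add(Add(M, Pow(M, 2)), -4) = Add(-4, M, Pow(M, 2)))
Mul(Add(-22, t), Function('E')(5)) = Mul(Add(-22, -45), Add(-4, 5, Pow(5, 2))) = Mul(-67, Add(-4, 5, 25)) = Mul(-67, 26) = -1742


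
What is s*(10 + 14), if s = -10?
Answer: -240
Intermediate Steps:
s*(10 + 14) = -10*(10 + 14) = -10*24 = -240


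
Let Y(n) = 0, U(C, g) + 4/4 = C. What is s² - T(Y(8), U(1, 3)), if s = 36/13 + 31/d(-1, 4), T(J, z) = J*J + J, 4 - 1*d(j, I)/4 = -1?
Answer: 1261129/67600 ≈ 18.656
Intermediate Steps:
U(C, g) = -1 + C
d(j, I) = 20 (d(j, I) = 16 - 4*(-1) = 16 + 4 = 20)
T(J, z) = J + J² (T(J, z) = J² + J = J + J²)
s = 1123/260 (s = 36/13 + 31/20 = 1123/260 ≈ 4.3192)
s² - T(Y(8), U(1, 3)) = (1123/260)² - 0*(1 + 0) = 1261129/67600 - 0 = 1261129/67600 - 1*0 = 1261129/67600 + 0 = 1261129/67600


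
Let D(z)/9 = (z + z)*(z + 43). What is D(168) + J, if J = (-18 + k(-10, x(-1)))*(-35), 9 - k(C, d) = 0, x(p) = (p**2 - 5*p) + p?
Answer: 638379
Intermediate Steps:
x(p) = p**2 - 4*p
k(C, d) = 9 (k(C, d) = 9 - 1*0 = 9 + 0 = 9)
D(z) = 18*z*(43 + z) (D(z) = 9*((z + z)*(z + 43)) = 9*((2*z)*(43 + z)) = 9*(2*z*(43 + z)) = 18*z*(43 + z))
J = 315 (J = (-18 + 9)*(-35) = -9*(-35) = 315)
D(168) + J = 18*168*(43 + 168) + 315 = 18*168*211 + 315 = 638064 + 315 = 638379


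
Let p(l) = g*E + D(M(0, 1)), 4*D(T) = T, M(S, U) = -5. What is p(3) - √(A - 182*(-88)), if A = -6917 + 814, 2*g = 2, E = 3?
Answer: 7/4 - √9913 ≈ -97.814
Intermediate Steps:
g = 1 (g = (½)*2 = 1)
D(T) = T/4
p(l) = 7/4 (p(l) = 1*3 + (¼)*(-5) = 3 - 5/4 = 7/4)
A = -6103
p(3) - √(A - 182*(-88)) = 7/4 - √(-6103 - 182*(-88)) = 7/4 - √(-6103 + 16016) = 7/4 - √9913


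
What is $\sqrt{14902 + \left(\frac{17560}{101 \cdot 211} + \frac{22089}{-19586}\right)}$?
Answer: $\frac{3 \sqrt{288464486647140679862}}{417397246} \approx 122.07$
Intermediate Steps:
$\sqrt{14902 + \left(\frac{17560}{101 \cdot 211} + \frac{22089}{-19586}\right)} = \sqrt{14902 + \left(\frac{17560}{21311} + 22089 \left(- \frac{1}{19586}\right)\right)} = \sqrt{14902 + \left(17560 \cdot \frac{1}{21311} - \frac{22089}{19586}\right)} = \sqrt{14902 + \left(\frac{17560}{21311} - \frac{22089}{19586}\right)} = \sqrt{14902 - \frac{126808519}{417397246}} = \sqrt{\frac{6219926951373}{417397246}} = \frac{3 \sqrt{288464486647140679862}}{417397246}$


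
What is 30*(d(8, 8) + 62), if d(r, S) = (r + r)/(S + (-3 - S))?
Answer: 1700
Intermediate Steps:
d(r, S) = -2*r/3 (d(r, S) = (2*r)/(-3) = (2*r)*(-⅓) = -2*r/3)
30*(d(8, 8) + 62) = 30*(-⅔*8 + 62) = 30*(-16/3 + 62) = 30*(170/3) = 1700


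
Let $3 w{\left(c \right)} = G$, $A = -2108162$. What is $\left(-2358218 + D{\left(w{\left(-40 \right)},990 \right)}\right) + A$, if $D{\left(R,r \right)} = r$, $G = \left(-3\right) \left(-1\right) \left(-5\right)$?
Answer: $-4465390$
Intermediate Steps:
$G = -15$ ($G = 3 \left(-5\right) = -15$)
$w{\left(c \right)} = -5$ ($w{\left(c \right)} = \frac{1}{3} \left(-15\right) = -5$)
$\left(-2358218 + D{\left(w{\left(-40 \right)},990 \right)}\right) + A = \left(-2358218 + 990\right) - 2108162 = -2357228 - 2108162 = -4465390$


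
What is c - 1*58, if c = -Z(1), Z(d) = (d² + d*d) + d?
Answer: -61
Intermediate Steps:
Z(d) = d + 2*d² (Z(d) = (d² + d²) + d = 2*d² + d = d + 2*d²)
c = -3 (c = -(1 + 2*1) = -(1 + 2) = -3 ≈ -3.0000)
c - 1*58 = -3 - 1*58 = -3 - 58 = -61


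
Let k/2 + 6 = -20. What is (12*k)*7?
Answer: -4368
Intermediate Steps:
k = -52 (k = -12 + 2*(-20) = -12 - 40 = -52)
(12*k)*7 = (12*(-52))*7 = -624*7 = -4368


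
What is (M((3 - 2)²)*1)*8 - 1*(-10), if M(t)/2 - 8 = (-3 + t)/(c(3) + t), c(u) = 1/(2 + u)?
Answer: 334/3 ≈ 111.33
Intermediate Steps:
M(t) = 16 + 2*(-3 + t)/(⅕ + t) (M(t) = 16 + 2*((-3 + t)/(1/(2 + 3) + t)) = 16 + 2*((-3 + t)/(1/5 + t)) = 16 + 2*((-3 + t)/(⅕ + t)) = 16 + 2*(-3 + t)/(⅕ + t))
(M((3 - 2)²)*1)*8 - 1*(-10) = ((2*(-7 + 45*(3 - 2)²)/(1 + 5*(3 - 2)²))*1)*8 - 1*(-10) = ((2*(-7 + 45*1²)/(1 + 5*1²))*1)*8 + 10 = ((2*(-7 + 45*1)/(1 + 5*1))*1)*8 + 10 = ((2*(-7 + 45)/(1 + 5))*1)*8 + 10 = ((2*38/6)*1)*8 + 10 = ((2*(⅙)*38)*1)*8 + 10 = ((38/3)*1)*8 + 10 = (38/3)*8 + 10 = 304/3 + 10 = 334/3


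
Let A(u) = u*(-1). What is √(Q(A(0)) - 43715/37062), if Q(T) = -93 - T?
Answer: I*√14373800758/12354 ≈ 9.7046*I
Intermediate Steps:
A(u) = -u
√(Q(A(0)) - 43715/37062) = √((-93 - (-1)*0) - 43715/37062) = √((-93 - 1*0) - 43715*1/37062) = √((-93 + 0) - 43715/37062) = √(-93 - 43715/37062) = √(-3490481/37062) = I*√14373800758/12354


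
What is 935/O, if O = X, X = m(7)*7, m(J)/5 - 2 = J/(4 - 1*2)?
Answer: 34/7 ≈ 4.8571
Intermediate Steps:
m(J) = 10 + 5*J/2 (m(J) = 10 + 5*(J/(4 - 1*2)) = 10 + 5*(J/(4 - 2)) = 10 + 5*(J/2) = 10 + 5*J/2)
X = 385/2 (X = (10 + (5/2)*7)*7 = (10 + 35/2)*7 = (55/2)*7 = 385/2 ≈ 192.50)
O = 385/2 ≈ 192.50
935/O = 935/(385/2) = 935*(2/385) = 34/7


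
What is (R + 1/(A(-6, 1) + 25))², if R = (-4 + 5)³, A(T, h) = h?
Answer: 729/676 ≈ 1.0784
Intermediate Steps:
R = 1 (R = 1³ = 1)
(R + 1/(A(-6, 1) + 25))² = (1 + 1/(1 + 25))² = (1 + 1/26)² = (27/26)² = 729/676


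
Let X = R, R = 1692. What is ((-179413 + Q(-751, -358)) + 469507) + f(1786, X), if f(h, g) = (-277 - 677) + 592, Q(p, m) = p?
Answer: 288981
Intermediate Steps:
X = 1692
f(h, g) = -362 (f(h, g) = -954 + 592 = -362)
((-179413 + Q(-751, -358)) + 469507) + f(1786, X) = ((-179413 - 751) + 469507) - 362 = (-180164 + 469507) - 362 = 289343 - 362 = 288981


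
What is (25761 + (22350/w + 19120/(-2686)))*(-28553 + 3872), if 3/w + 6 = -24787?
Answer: 6121580427602247/1343 ≈ 4.5581e+12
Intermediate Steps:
w = -3/24793 (w = 3/(-6 - 24787) = 3/(-24793) = 3*(-1/24793) = -3/24793 ≈ -0.00012100)
(25761 + (22350/w + 19120/(-2686)))*(-28553 + 3872) = (25761 + (22350/(-3/24793) + 19120/(-2686)))*(-28553 + 3872) = (25761 + (22350*(-24793/3) + 19120*(-1/2686)))*(-24681) = (25761 + (-184707850 - 9560/1343))*(-24681) = (25761 - 248062652110/1343)*(-24681) = -248028055087/1343*(-24681) = 6121580427602247/1343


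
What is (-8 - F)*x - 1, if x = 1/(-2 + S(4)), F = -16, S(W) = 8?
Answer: ⅓ ≈ 0.33333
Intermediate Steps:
x = ⅙ (x = 1/(-2 + 8) = 1/6 = ⅙ ≈ 0.16667)
(-8 - F)*x - 1 = (-8 - 1*(-16))*(⅙) - 1 = (-8 + 16)*(⅙) - 1 = 8*(⅙) - 1 = 4/3 - 1 = ⅓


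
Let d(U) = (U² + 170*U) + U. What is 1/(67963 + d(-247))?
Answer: 1/86735 ≈ 1.1529e-5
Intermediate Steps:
d(U) = U² + 171*U
1/(67963 + d(-247)) = 1/(67963 - 247*(171 - 247)) = 1/(67963 - 247*(-76)) = 1/(67963 + 18772) = 1/86735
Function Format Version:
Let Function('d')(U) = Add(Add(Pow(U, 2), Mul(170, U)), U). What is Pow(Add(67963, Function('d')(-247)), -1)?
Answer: Rational(1, 86735) ≈ 1.1529e-5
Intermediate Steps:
Function('d')(U) = Add(Pow(U, 2), Mul(171, U))
Pow(Add(67963, Function('d')(-247)), -1) = Pow(Add(67963, Mul(-247, Add(171, -247))), -1) = Pow(Add(67963, Mul(-247, -76)), -1) = Pow(Add(67963, 18772), -1) = Pow(86735, -1) = Rational(1, 86735)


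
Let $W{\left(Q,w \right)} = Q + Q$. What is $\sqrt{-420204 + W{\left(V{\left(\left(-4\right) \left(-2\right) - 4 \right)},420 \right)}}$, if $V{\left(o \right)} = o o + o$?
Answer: $2 i \sqrt{105041} \approx 648.2 i$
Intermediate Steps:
$V{\left(o \right)} = o + o^{2}$ ($V{\left(o \right)} = o^{2} + o = o + o^{2}$)
$W{\left(Q,w \right)} = 2 Q$
$\sqrt{-420204 + W{\left(V{\left(\left(-4\right) \left(-2\right) - 4 \right)},420 \right)}} = \sqrt{-420204 + 2 \left(\left(-4\right) \left(-2\right) - 4\right) \left(1 - -4\right)} = \sqrt{-420204 + 2 \left(8 - 4\right) \left(1 + \left(8 - 4\right)\right)} = \sqrt{-420204 + 2 \cdot 4 \left(1 + 4\right)} = \sqrt{-420204 + 2 \cdot 4 \cdot 5} = \sqrt{-420204 + 2 \cdot 20} = \sqrt{-420204 + 40} = \sqrt{-420164} = 2 i \sqrt{105041}$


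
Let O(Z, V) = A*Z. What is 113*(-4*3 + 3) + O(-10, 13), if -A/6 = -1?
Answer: -1077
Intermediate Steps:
A = 6 (A = -6*(-1) = 6)
O(Z, V) = 6*Z
113*(-4*3 + 3) + O(-10, 13) = 113*(-4*3 + 3) + 6*(-10) = 113*(-12 + 3) - 60 = 113*(-9) - 60 = -1017 - 60 = -1077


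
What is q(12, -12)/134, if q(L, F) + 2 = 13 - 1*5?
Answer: 3/67 ≈ 0.044776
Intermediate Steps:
q(L, F) = 6 (q(L, F) = -2 + (13 - 1*5) = -2 + (13 - 5) = -2 + 8 = 6)
q(12, -12)/134 = 6/134 = 6*(1/134) = 3/67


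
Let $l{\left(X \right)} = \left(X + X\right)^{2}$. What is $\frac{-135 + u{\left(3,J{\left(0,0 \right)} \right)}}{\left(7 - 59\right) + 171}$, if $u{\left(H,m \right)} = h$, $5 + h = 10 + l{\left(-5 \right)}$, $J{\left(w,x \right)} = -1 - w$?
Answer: $- \frac{30}{119} \approx -0.2521$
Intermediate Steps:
$l{\left(X \right)} = 4 X^{2}$ ($l{\left(X \right)} = \left(2 X\right)^{2} = 4 X^{2}$)
$h = 105$ ($h = -5 + \left(10 + 4 \left(-5\right)^{2}\right) = -5 + \left(10 + 4 \cdot 25\right) = -5 + \left(10 + 100\right) = -5 + 110 = 105$)
$u{\left(H,m \right)} = 105$
$\frac{-135 + u{\left(3,J{\left(0,0 \right)} \right)}}{\left(7 - 59\right) + 171} = \frac{-135 + 105}{\left(7 - 59\right) + 171} = - \frac{30}{\left(7 - 59\right) + 171} = - \frac{30}{-52 + 171} = - \frac{30}{119}$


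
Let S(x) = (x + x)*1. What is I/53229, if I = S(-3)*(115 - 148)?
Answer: 6/1613 ≈ 0.0037198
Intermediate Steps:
S(x) = 2*x (S(x) = (2*x)*1 = 2*x)
I = 198 (I = (2*(-3))*(115 - 148) = -6*(-33) = 198)
I/53229 = 198/53229 = 198*(1/53229) = 6/1613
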